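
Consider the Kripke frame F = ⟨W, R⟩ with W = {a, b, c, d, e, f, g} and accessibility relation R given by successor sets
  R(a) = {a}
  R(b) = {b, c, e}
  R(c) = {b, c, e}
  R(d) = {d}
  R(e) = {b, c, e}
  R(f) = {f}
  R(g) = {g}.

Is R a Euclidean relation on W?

Yes

Euclidean: yes — any two successors of a common world are R-related.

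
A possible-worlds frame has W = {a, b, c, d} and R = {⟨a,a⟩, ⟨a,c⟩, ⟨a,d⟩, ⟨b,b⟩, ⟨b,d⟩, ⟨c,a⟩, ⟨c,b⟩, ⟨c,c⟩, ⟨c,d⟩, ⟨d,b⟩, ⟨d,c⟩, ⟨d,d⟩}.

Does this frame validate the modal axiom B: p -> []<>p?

By correspondence theory, B is valid on a frame iff R is symmetric.
Symmetric: no — a R d but not d R a.

No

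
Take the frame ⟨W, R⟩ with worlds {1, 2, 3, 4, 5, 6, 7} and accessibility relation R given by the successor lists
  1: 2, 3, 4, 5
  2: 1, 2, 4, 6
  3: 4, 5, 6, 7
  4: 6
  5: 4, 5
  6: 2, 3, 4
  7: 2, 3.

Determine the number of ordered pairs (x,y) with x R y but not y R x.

Enumerating: (1,3), (1,4), (1,5), (2,4), (3,4), (3,5), (5,4), (7,2).

8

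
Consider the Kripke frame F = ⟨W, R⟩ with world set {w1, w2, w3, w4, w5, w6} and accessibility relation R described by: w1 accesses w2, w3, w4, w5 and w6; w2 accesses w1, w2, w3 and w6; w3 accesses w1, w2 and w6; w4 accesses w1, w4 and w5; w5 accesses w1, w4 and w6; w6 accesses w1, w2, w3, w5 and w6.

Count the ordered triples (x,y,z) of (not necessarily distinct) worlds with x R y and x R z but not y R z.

27

Enumerating: (w1,w2,w4), (w1,w2,w5), (w1,w3,w3), (w1,w3,w4), (w1,w3,w5), (w1,w4,w2), (w1,w4,w3), (w1,w4,w6), (w1,w5,w2), (w1,w5,w3), (w1,w5,w5), (w1,w6,w4), … and 15 more.
Total: 27.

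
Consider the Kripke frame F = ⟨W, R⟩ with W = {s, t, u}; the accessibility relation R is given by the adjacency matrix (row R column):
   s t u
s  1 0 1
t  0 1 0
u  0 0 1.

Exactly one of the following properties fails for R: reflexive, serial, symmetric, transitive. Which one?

Reflexive: yes — every world is R-related to itself.
Serial: yes — every world has a successor (e.g. s R s).
Symmetric: no — s R u but not u R s.
Transitive: yes — every two-step R-path is closed by a direct edge.
Only symmetric fails.

symmetric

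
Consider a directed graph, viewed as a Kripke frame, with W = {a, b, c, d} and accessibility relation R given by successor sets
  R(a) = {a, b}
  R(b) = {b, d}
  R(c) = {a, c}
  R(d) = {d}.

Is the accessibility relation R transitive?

Transitive: no — a R b and b R d, but not a R d.

No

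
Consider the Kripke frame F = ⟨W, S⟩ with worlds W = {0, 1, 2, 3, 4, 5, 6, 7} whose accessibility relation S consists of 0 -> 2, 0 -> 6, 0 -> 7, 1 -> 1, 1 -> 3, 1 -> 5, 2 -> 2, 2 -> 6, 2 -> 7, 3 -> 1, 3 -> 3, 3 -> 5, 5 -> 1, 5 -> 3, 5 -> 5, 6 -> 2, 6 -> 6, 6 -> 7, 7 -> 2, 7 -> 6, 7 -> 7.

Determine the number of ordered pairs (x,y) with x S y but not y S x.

3

Enumerating: (0,2), (0,6), (0,7).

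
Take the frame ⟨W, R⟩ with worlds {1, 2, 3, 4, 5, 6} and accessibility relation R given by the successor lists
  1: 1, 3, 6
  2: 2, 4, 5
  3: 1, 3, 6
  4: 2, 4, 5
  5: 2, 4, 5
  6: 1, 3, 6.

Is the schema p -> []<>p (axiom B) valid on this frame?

Yes

The schema B characterises exactly the symmetric frames.
Symmetric: yes — every pair in R has its reverse in R.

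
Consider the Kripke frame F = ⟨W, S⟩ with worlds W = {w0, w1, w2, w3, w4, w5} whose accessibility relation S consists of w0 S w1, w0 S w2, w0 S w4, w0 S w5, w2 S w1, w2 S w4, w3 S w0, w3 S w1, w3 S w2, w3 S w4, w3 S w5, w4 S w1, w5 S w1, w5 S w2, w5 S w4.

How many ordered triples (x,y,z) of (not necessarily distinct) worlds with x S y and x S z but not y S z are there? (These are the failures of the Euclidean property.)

Enumerating: (w0,w1,w1), (w0,w1,w2), (w0,w1,w4), (w0,w1,w5), (w0,w2,w2), (w0,w2,w5), (w0,w4,w2), (w0,w4,w4), (w0,w4,w5), (w0,w5,w5), (w2,w1,w1), (w2,w1,w4), … and 23 more.
Total: 35.

35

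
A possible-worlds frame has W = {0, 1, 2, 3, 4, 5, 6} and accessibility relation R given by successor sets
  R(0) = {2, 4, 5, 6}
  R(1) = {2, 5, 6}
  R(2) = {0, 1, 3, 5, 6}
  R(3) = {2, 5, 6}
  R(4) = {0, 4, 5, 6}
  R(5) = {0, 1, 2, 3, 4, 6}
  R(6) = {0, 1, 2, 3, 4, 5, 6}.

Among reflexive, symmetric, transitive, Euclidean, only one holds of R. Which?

symmetric

Reflexive: no — 0 is not related to itself.
Symmetric: yes — every pair in R has its reverse in R.
Transitive: no — 0 R 2 and 2 R 1, but not 0 R 1.
Euclidean: no — 0 R 2 and 0 R 4, but not 2 R 4.
Only symmetric holds.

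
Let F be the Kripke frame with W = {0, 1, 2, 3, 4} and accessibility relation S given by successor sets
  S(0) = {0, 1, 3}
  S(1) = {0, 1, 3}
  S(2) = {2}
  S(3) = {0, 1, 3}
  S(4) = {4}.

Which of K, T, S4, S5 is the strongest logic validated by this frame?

S5

Reflexive (axiom T): yes — every world is S-related to itself.
Transitive (axiom 4): yes — every two-step S-path is closed by a direct edge.
Euclidean (axiom 5): yes — any two successors of a common world are S-related.
So F validates K, T, S4, S5. The strongest is S5.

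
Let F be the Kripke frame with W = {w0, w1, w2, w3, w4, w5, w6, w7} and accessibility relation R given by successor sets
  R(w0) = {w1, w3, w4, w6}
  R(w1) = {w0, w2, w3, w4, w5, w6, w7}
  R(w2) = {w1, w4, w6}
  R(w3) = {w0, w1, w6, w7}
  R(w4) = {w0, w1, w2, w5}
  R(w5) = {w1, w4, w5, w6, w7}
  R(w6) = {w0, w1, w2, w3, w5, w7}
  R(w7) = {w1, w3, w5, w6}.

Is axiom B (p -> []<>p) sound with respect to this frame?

The schema B characterises exactly the symmetric frames.
Symmetric: yes — every pair in R has its reverse in R.

Yes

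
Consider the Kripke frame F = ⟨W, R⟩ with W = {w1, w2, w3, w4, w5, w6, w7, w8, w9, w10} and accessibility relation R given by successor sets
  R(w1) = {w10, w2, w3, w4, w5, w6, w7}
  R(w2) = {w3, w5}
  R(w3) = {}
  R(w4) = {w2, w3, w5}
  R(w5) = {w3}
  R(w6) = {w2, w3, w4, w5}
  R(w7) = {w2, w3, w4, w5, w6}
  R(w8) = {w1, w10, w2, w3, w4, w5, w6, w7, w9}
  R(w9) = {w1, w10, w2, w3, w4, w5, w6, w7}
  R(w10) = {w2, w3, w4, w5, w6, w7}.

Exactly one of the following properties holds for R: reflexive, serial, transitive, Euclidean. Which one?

transitive

Reflexive: no — w1 is not related to itself.
Serial: no — w3 has no R-successor.
Transitive: yes — every two-step R-path is closed by a direct edge.
Euclidean: no — w1 R w2 and w1 R w10, but not w2 R w10.
Only transitive holds.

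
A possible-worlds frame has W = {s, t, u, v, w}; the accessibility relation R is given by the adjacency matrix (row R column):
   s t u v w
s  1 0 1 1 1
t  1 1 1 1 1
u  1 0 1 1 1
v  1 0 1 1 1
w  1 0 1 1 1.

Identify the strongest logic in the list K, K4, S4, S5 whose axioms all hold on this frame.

Transitive (axiom 4): yes — every two-step R-path is closed by a direct edge.
Reflexive (axiom T): yes — every world is R-related to itself.
Euclidean (axiom 5): no — t R s and t R t, but not s R t.
So F validates K, K4, S4; S5 would additionally require R to be Euclidean. The strongest is S4.

S4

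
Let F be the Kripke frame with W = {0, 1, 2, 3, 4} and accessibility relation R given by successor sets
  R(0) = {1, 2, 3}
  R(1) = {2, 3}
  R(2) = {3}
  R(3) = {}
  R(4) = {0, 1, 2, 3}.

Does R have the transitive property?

Transitive: yes — every two-step R-path is closed by a direct edge.

Yes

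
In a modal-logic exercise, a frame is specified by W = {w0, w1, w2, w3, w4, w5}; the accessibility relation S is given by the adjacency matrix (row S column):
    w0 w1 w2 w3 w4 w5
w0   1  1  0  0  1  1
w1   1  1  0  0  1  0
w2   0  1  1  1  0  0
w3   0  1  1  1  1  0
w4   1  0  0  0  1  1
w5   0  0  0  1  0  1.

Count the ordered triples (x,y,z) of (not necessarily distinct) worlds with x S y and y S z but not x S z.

14

Enumerating: (w0,w5,w3), (w1,w0,w5), (w1,w4,w5), (w2,w1,w0), (w2,w1,w4), (w2,w3,w4), (w3,w1,w0), (w3,w4,w0), (w3,w4,w5), (w4,w0,w1), (w4,w5,w3), (w5,w3,w1), (w5,w3,w2), (w5,w3,w4).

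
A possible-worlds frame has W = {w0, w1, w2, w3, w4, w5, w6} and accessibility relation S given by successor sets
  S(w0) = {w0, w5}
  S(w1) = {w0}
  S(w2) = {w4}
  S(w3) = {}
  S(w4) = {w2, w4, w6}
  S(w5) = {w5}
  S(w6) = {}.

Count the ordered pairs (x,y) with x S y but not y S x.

3

Enumerating: (w0,w5), (w1,w0), (w4,w6).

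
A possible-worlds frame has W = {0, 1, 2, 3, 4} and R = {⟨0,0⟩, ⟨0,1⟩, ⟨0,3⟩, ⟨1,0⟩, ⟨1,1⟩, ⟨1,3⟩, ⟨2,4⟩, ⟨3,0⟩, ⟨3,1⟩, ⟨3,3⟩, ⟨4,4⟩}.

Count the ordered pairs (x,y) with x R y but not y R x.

Enumerating: (2,4).

1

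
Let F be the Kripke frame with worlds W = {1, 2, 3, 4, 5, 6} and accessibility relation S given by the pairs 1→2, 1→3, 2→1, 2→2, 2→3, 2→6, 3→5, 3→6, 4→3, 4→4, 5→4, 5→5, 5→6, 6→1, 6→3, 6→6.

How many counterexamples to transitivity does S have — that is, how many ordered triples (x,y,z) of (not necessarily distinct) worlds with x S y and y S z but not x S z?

15

Enumerating: (1,2,1), (1,2,6), (1,3,5), (1,3,6), (2,3,5), (3,5,4), (3,6,1), (3,6,3), (4,3,5), (4,3,6), (5,4,3), (5,6,1), (5,6,3), (6,1,2), (6,3,5).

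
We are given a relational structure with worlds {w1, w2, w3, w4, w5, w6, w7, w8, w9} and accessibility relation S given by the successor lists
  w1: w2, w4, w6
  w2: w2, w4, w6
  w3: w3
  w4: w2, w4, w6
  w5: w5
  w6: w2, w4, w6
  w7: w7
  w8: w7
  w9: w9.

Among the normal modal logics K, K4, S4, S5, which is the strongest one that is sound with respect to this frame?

Transitive (axiom 4): yes — every two-step S-path is closed by a direct edge.
Reflexive (axiom T): no — w1 is not related to itself.
Euclidean (axiom 5): yes — any two successors of a common world are S-related.
So F validates K, K4; S4 would additionally require S to be reflexive. The strongest is K4.

K4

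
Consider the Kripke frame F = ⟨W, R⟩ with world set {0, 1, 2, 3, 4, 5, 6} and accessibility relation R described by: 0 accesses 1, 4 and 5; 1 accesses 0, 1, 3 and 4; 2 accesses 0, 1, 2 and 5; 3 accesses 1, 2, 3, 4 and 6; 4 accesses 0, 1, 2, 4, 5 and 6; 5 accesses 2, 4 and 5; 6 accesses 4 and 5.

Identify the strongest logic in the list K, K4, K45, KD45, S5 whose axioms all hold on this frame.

K

Transitive (axiom 4): no — 0 R 1 and 1 R 3, but not 0 R 3.
Euclidean (axiom 5): no — 0 R 1 and 0 R 5, but not 1 R 5.
Serial (axiom D): yes — every world has a successor (e.g. 0 R 1).
Reflexive (axiom T): no — 0 is not related to itself.
So F validates K; K4 would additionally require R to be transitive. The strongest is K.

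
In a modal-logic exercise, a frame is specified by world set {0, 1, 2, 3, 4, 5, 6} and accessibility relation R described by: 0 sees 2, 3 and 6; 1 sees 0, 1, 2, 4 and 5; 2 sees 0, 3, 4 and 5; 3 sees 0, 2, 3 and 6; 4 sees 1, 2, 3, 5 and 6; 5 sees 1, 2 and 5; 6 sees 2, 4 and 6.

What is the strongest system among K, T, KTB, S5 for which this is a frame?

K

Reflexive (axiom T): no — 0 is not related to itself.
Symmetric (axiom B): no — 0 R 6 but not 6 R 0.
Euclidean (axiom 5): no — 0 R 2 and 0 R 6, but not 2 R 6.
So F validates K; T would additionally require R to be reflexive. The strongest is K.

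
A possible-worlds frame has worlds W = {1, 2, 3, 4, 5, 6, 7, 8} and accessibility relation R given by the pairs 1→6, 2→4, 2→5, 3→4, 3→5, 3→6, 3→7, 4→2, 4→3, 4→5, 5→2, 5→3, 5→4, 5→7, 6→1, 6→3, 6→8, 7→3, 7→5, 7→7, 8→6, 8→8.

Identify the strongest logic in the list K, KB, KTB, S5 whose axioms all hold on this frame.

KB

Symmetric (axiom B): yes — every pair in R has its reverse in R.
Reflexive (axiom T): no — 1 is not related to itself.
Euclidean (axiom 5): no — 3 R 4 and 3 R 6, but not 4 R 6.
So F validates K, KB; KTB would additionally require R to be reflexive. The strongest is KB.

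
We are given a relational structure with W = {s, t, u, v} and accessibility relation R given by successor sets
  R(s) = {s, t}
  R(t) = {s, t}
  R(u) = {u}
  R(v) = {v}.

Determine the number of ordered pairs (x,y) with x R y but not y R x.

0

R is symmetric; there are no such tuples.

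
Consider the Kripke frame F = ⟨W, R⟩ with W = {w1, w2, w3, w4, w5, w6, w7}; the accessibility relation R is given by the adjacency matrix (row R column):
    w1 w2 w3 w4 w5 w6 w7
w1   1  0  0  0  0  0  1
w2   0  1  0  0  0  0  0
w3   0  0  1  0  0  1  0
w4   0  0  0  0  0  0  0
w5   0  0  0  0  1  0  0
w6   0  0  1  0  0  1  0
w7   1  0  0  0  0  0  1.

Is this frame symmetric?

Yes

Symmetric: yes — every pair in R has its reverse in R.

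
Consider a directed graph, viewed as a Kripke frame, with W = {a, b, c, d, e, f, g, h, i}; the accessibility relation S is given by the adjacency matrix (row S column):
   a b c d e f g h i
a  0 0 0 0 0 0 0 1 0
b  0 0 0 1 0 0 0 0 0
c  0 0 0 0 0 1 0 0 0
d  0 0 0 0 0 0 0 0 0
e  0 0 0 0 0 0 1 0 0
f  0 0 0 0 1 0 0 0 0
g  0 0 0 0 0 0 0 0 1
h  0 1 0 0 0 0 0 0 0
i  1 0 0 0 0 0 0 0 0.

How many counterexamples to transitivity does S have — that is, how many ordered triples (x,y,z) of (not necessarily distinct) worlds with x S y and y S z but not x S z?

7

Enumerating: (a,h,b), (c,f,e), (e,g,i), (f,e,g), (g,i,a), (h,b,d), (i,a,h).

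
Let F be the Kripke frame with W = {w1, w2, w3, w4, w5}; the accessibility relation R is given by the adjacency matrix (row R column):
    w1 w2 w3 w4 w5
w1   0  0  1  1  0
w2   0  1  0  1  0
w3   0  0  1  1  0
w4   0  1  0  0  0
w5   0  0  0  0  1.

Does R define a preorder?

No

Reflexive: no — w1 is not related to itself.
Transitive: no — w1 R w4 and w4 R w2, but not w1 R w2.
So R is not a preorder.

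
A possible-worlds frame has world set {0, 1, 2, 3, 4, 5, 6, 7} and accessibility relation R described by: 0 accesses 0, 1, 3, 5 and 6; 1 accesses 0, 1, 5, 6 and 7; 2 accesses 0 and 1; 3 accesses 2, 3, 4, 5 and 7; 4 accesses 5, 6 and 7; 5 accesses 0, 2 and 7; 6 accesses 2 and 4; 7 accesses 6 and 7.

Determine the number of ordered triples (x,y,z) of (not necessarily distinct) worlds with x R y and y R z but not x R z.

40

Enumerating: (0,1,7), (0,3,2), (0,3,4), (0,3,7), (0,5,2), (0,5,7), (0,6,2), (0,6,4), (1,0,3), (1,5,2), (1,6,2), (1,6,4), … and 28 more.
Total: 40.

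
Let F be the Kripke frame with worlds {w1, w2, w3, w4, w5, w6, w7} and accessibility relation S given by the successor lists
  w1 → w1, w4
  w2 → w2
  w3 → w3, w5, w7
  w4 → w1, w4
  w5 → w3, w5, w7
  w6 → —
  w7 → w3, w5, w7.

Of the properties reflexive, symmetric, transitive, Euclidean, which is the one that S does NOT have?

reflexive

Reflexive: no — w6 is not related to itself.
Symmetric: yes — every pair in S has its reverse in S.
Transitive: yes — every two-step S-path is closed by a direct edge.
Euclidean: yes — any two successors of a common world are S-related.
Only reflexive fails.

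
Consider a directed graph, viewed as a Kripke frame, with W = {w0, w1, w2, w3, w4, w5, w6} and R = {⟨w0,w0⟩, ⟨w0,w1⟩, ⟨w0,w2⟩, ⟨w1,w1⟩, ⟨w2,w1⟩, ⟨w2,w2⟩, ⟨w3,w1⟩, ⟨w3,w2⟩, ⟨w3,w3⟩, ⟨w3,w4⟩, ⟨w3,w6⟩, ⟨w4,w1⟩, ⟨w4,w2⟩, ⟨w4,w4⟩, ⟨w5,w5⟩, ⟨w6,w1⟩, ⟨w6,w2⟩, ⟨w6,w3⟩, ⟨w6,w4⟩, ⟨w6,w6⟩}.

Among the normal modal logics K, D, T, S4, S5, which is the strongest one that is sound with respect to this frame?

S4

Serial (axiom D): yes — every world has a successor (e.g. w0 R w0).
Reflexive (axiom T): yes — every world is R-related to itself.
Transitive (axiom 4): yes — every two-step R-path is closed by a direct edge.
Euclidean (axiom 5): no — w0 R w1 and w0 R w2, but not w1 R w2.
So F validates K, D, T, S4; S5 would additionally require R to be Euclidean. The strongest is S4.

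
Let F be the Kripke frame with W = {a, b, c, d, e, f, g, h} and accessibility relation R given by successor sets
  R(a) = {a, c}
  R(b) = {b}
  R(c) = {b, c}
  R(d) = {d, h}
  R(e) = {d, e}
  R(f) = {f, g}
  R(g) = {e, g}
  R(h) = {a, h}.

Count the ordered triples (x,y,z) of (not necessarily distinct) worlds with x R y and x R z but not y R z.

7

Enumerating: (a,c,a), (c,b,c), (d,h,d), (e,d,e), (f,g,f), (g,e,g), (h,a,h).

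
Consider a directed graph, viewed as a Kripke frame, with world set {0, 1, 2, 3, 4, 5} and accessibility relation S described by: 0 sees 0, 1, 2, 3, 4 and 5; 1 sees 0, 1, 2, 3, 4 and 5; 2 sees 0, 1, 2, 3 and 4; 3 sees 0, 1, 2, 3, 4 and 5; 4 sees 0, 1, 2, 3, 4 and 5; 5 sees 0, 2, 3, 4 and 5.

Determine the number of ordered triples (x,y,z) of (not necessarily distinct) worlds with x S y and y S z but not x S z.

8

Enumerating: (2,0,5), (2,1,5), (2,3,5), (2,4,5), (5,0,1), (5,2,1), (5,3,1), (5,4,1).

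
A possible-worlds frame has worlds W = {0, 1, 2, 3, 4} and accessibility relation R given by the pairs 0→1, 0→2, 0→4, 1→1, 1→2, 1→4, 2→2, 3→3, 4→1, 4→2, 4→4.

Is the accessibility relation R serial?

Yes

Serial: yes — every world has a successor (e.g. 0 R 1).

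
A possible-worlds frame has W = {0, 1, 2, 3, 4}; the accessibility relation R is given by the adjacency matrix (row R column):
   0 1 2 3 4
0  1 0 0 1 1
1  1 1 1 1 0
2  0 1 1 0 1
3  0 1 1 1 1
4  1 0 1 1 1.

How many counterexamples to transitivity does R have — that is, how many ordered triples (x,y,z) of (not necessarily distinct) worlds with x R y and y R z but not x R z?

Enumerating: (0,3,1), (0,3,2), (0,4,2), (1,0,4), (1,2,4), (1,3,4), (2,1,0), (2,1,3), (2,4,0), (2,4,3), (3,1,0), (3,4,0), (4,2,1), (4,3,1).

14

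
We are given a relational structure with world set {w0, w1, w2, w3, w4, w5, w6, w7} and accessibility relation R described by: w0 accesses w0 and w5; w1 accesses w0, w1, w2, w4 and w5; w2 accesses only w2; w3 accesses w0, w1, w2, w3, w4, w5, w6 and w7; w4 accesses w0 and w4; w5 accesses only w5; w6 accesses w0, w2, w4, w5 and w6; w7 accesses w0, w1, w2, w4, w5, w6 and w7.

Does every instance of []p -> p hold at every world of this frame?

Yes

Axiom T corresponds to the accessibility relation being reflexive.
Reflexive: yes — every world is R-related to itself.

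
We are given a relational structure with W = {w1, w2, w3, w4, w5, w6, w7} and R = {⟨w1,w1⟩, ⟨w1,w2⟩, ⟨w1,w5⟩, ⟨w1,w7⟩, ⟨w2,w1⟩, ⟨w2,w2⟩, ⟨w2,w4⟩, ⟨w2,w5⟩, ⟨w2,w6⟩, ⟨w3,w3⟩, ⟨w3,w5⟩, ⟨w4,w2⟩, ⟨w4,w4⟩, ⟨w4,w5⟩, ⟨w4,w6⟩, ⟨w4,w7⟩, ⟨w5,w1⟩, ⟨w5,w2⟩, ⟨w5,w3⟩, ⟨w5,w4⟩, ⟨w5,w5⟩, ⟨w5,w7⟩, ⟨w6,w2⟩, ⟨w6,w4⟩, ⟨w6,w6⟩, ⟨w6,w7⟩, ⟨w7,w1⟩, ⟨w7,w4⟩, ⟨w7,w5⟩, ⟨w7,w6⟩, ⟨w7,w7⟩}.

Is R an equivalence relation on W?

Reflexive: yes — every world is R-related to itself.
Symmetric: yes — every pair in R has its reverse in R.
Transitive: no — w1 R w2 and w2 R w4, but not w1 R w4.
So R is not an equivalence relation.

No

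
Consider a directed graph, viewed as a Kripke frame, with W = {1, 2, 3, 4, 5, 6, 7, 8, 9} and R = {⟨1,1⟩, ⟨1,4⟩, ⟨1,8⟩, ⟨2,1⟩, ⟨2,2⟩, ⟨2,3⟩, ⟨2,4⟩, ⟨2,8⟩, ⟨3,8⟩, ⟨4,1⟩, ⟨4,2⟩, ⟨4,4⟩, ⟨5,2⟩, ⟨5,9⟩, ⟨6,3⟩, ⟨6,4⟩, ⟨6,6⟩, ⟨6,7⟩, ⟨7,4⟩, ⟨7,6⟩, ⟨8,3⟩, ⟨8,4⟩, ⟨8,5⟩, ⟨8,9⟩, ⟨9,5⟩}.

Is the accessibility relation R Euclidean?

Euclidean: no — 1 R 4 and 1 R 8, but not 4 R 8.

No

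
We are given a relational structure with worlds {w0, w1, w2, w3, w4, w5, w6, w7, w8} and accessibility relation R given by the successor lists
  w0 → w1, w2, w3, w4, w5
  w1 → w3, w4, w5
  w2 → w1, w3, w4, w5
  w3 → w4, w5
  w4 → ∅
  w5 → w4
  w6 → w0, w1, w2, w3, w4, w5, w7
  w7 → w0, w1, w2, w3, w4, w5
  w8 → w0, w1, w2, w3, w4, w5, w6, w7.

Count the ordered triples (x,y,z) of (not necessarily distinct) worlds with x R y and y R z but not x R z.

R is transitive; there are no such tuples.

0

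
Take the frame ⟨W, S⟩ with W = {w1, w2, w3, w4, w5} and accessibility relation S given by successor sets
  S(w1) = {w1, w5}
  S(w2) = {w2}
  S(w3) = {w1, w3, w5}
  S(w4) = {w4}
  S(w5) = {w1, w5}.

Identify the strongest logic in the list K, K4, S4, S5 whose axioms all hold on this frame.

S4

Transitive (axiom 4): yes — every two-step S-path is closed by a direct edge.
Reflexive (axiom T): yes — every world is S-related to itself.
Euclidean (axiom 5): no — w3 S w1 and w3 S w3, but not w1 S w3.
So F validates K, K4, S4; S5 would additionally require S to be Euclidean. The strongest is S4.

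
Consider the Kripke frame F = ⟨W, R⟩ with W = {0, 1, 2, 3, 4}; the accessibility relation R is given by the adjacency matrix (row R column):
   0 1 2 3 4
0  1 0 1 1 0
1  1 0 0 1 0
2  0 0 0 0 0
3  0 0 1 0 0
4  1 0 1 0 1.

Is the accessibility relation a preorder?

No

Reflexive: no — 1 is not related to itself.
Transitive: no — 1 R 0 and 0 R 2, but not 1 R 2.
So R is not a preorder.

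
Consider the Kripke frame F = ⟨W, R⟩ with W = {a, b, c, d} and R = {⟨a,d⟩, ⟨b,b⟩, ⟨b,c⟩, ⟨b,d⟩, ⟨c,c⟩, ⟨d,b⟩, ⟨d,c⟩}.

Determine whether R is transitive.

No

Transitive: no — a R d and d R b, but not a R b.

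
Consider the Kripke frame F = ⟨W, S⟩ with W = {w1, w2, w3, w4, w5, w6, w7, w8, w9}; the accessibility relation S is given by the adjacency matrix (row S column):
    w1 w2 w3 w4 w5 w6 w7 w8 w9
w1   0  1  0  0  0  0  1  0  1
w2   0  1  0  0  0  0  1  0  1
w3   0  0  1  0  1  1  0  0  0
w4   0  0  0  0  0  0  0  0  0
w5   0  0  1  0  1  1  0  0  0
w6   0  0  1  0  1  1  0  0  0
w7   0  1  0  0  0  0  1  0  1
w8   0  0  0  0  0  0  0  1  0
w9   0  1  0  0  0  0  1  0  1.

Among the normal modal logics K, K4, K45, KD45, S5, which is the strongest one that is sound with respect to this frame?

Transitive (axiom 4): yes — every two-step S-path is closed by a direct edge.
Euclidean (axiom 5): yes — any two successors of a common world are S-related.
Serial (axiom D): no — w4 has no S-successor.
Reflexive (axiom T): no — w1 is not related to itself.
So F validates K, K4, K45; KD45 would additionally require S to be serial. The strongest is K45.

K45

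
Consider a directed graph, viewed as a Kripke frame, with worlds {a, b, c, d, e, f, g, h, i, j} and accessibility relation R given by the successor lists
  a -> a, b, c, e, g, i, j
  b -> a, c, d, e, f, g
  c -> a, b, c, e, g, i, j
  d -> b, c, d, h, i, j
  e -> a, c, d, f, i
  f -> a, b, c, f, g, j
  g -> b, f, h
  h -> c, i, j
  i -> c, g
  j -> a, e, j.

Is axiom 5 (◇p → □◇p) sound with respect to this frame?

No

Axiom 5 corresponds to the accessibility relation being Euclidean.
Euclidean: no — a R b and a R i, but not b R i.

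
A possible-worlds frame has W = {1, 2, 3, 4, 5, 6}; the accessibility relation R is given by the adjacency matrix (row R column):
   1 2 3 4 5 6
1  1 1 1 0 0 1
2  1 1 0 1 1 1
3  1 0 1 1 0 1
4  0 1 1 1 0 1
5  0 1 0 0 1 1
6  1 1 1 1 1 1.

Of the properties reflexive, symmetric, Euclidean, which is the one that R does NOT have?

Reflexive: yes — every world is R-related to itself.
Symmetric: yes — every pair in R has its reverse in R.
Euclidean: no — 1 R 2 and 1 R 3, but not 2 R 3.
Only Euclidean fails.

Euclidean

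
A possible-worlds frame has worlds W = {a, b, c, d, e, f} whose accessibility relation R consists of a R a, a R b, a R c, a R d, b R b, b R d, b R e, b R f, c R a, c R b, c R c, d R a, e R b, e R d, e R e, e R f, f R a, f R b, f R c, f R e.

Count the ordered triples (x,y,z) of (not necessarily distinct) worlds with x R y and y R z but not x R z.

Enumerating: (a,b,e), (a,b,f), (b,d,a), (b,f,a), (b,f,c), (c,a,d), (c,b,d), (c,b,e), (c,b,f), (d,a,b), (d,a,c), (d,a,d), … and 8 more.
Total: 20.

20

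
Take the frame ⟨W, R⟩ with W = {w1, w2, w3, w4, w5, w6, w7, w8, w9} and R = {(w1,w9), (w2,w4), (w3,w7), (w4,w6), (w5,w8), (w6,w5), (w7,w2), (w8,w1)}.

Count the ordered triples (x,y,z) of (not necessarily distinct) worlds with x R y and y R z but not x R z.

7

Enumerating: (w2,w4,w6), (w3,w7,w2), (w4,w6,w5), (w5,w8,w1), (w6,w5,w8), (w7,w2,w4), (w8,w1,w9).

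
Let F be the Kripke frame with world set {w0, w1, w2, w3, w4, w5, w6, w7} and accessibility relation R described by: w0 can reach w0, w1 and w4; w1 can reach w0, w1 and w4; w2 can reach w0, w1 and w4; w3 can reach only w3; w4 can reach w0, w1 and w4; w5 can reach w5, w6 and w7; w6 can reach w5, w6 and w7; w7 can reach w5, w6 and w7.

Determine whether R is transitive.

Yes

Transitive: yes — every two-step R-path is closed by a direct edge.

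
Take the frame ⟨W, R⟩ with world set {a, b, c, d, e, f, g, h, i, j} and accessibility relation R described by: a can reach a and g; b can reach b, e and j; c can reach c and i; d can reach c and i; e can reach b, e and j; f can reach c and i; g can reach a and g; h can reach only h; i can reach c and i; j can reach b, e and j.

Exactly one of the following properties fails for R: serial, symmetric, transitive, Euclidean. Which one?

Serial: yes — every world has a successor (e.g. a R a).
Symmetric: no — d R c but not c R d.
Transitive: yes — every two-step R-path is closed by a direct edge.
Euclidean: yes — any two successors of a common world are R-related.
Only symmetric fails.

symmetric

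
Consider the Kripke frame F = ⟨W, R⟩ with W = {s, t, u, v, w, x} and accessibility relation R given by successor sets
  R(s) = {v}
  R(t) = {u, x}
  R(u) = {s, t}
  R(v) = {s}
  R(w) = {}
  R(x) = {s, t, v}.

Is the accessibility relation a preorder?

Reflexive: no — s is not related to itself.
Transitive: no — t R u and u R s, but not t R s.
So R is not a preorder.

No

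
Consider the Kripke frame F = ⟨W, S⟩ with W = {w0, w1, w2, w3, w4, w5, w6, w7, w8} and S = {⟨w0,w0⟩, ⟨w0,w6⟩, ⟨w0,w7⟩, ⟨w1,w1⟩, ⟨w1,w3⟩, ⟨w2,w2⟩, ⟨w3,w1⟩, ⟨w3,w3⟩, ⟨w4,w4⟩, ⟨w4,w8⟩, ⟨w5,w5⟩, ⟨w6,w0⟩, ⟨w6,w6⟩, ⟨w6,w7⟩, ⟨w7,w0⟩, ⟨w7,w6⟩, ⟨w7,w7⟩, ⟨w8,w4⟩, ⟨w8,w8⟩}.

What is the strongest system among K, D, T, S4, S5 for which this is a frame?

S5

Serial (axiom D): yes — every world has a successor (e.g. w0 S w0).
Reflexive (axiom T): yes — every world is S-related to itself.
Transitive (axiom 4): yes — every two-step S-path is closed by a direct edge.
Euclidean (axiom 5): yes — any two successors of a common world are S-related.
So F validates K, D, T, S4, S5. The strongest is S5.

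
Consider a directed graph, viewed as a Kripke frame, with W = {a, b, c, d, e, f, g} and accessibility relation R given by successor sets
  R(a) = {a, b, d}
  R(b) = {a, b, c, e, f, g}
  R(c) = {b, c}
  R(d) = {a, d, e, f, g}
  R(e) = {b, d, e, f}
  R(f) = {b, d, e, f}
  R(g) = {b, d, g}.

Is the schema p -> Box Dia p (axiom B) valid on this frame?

The schema B characterises exactly the symmetric frames.
Symmetric: yes — every pair in R has its reverse in R.

Yes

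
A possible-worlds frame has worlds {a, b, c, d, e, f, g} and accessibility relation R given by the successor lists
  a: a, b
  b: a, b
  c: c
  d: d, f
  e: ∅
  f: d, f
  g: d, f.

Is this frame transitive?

Transitive: yes — every two-step R-path is closed by a direct edge.

Yes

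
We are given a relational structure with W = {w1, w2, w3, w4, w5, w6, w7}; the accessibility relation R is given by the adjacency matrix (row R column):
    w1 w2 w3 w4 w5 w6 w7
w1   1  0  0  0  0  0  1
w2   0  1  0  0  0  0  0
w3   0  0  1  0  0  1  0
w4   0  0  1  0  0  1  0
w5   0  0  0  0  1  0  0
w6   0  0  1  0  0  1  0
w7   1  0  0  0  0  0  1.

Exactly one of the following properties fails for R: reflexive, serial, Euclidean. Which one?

reflexive

Reflexive: no — w4 is not related to itself.
Serial: yes — every world has a successor (e.g. w1 R w1).
Euclidean: yes — any two successors of a common world are R-related.
Only reflexive fails.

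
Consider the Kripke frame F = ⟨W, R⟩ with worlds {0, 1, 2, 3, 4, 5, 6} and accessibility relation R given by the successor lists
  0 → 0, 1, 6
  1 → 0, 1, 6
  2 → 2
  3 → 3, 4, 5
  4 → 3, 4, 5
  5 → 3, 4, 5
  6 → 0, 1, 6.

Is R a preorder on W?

Reflexive: yes — every world is R-related to itself.
Transitive: yes — every two-step R-path is closed by a direct edge.
So R is a preorder.

Yes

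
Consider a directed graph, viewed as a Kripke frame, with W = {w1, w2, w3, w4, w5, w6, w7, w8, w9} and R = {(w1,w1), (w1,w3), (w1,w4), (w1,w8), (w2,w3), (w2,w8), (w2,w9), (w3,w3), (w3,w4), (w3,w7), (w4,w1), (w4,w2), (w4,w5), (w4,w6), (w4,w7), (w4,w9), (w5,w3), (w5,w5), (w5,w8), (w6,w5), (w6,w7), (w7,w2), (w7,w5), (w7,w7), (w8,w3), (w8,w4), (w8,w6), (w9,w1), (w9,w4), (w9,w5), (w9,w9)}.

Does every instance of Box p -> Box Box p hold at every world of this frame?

No

Axiom 4 corresponds to the accessibility relation being transitive.
Transitive: no — w1 R w3 and w3 R w7, but not w1 R w7.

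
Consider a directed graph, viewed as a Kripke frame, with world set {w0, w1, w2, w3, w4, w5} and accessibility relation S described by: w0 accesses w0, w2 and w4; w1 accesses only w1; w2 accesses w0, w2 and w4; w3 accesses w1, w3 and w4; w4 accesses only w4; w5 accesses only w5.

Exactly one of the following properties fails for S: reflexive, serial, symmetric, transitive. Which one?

symmetric

Reflexive: yes — every world is S-related to itself.
Serial: yes — every world has a successor (e.g. w0 S w0).
Symmetric: no — w0 S w4 but not w4 S w0.
Transitive: yes — every two-step S-path is closed by a direct edge.
Only symmetric fails.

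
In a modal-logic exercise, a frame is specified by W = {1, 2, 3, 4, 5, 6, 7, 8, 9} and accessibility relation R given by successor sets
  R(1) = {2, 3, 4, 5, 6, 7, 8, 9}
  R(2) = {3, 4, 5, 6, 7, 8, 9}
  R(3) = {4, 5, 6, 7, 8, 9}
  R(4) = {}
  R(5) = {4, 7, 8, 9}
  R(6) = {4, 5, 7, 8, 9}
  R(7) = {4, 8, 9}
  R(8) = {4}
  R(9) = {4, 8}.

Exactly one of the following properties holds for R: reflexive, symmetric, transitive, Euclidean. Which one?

Reflexive: no — 1 is not related to itself.
Symmetric: no — 1 R 2 but not 2 R 1.
Transitive: yes — every two-step R-path is closed by a direct edge.
Euclidean: no — 1 R 3 and 1 R 2, but not 3 R 2.
Only transitive holds.

transitive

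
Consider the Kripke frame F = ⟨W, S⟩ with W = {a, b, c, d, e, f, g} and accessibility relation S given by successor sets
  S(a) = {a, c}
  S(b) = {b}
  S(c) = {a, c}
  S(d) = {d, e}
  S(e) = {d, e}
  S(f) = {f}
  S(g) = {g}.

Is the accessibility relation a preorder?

Yes

Reflexive: yes — every world is S-related to itself.
Transitive: yes — every two-step S-path is closed by a direct edge.
So S is a preorder.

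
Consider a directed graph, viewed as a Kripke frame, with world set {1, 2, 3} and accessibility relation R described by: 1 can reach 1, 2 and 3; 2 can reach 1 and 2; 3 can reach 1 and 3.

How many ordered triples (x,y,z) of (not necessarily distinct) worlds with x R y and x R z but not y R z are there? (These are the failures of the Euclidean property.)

Enumerating: (1,2,3), (1,3,2).

2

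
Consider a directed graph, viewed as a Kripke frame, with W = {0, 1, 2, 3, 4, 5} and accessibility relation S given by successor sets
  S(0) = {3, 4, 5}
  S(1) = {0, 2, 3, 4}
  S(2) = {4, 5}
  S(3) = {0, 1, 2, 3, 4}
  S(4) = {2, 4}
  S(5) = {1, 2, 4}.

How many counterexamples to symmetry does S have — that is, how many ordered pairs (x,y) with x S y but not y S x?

9

Enumerating: (0,4), (0,5), (1,0), (1,2), (1,4), (3,2), (3,4), (5,1), (5,4).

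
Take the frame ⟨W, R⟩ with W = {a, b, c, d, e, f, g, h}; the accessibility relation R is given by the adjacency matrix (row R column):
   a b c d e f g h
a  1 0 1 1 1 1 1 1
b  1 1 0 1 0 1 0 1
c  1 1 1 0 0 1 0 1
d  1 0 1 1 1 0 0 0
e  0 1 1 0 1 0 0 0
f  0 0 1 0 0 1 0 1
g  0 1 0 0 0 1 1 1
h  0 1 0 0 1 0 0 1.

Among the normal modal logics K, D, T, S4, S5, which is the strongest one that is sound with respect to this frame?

T

Serial (axiom D): yes — every world has a successor (e.g. a R a).
Reflexive (axiom T): yes — every world is R-related to itself.
Transitive (axiom 4): no — a R c and c R b, but not a R b.
Euclidean (axiom 5): no — a R c and a R d, but not c R d.
So F validates K, D, T; S4 would additionally require R to be transitive. The strongest is T.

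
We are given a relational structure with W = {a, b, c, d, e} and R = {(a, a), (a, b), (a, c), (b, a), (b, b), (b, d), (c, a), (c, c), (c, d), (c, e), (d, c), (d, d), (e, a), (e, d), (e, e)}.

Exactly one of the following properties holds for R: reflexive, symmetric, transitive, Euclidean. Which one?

Reflexive: yes — every world is R-related to itself.
Symmetric: no — b R d but not d R b.
Transitive: no — a R b and b R d, but not a R d.
Euclidean: no — a R b and a R c, but not b R c.
Only reflexive holds.

reflexive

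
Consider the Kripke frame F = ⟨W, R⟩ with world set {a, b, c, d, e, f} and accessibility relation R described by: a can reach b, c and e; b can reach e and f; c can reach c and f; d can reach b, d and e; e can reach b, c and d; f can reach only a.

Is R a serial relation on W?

Yes

Serial: yes — every world has a successor (e.g. a R b).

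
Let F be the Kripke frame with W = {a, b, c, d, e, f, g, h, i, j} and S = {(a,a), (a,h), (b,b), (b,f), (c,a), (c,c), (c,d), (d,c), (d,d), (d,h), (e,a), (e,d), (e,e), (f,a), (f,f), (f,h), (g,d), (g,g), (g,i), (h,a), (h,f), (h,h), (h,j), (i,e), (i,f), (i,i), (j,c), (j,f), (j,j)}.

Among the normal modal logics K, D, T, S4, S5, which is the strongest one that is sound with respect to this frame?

T

Serial (axiom D): yes — every world has a successor (e.g. a S a).
Reflexive (axiom T): yes — every world is S-related to itself.
Transitive (axiom 4): no — a S h and h S f, but not a S f.
Euclidean (axiom 5): no — c S a and c S d, but not a S d.
So F validates K, D, T; S4 would additionally require S to be transitive. The strongest is T.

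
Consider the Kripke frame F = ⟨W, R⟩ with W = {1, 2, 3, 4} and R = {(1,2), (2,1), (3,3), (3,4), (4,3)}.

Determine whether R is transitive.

Transitive: no — 1 R 2 and 2 R 1, but not 1 R 1.

No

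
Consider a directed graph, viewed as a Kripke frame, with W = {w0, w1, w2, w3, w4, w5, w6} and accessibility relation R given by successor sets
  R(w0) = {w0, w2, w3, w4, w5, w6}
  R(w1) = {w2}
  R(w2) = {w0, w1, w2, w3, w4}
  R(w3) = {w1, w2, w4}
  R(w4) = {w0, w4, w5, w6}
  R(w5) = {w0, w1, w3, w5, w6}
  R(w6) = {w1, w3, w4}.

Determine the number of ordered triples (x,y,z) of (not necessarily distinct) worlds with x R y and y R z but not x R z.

Enumerating: (w0,w2,w1), (w0,w3,w1), (w0,w5,w1), (w0,w6,w1), (w1,w2,w0), (w1,w2,w1), (w1,w2,w3), (w1,w2,w4), (w2,w0,w5), (w2,w0,w6), (w2,w4,w5), (w2,w4,w6), … and 22 more.
Total: 34.

34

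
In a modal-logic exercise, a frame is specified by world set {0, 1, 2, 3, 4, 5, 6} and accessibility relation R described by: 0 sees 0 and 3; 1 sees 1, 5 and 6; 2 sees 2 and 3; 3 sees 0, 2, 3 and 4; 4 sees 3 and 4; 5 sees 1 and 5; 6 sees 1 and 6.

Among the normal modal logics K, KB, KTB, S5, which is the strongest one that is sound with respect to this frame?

KTB

Symmetric (axiom B): yes — every pair in R has its reverse in R.
Reflexive (axiom T): yes — every world is R-related to itself.
Euclidean (axiom 5): no — 1 R 5 and 1 R 6, but not 5 R 6.
So F validates K, KB, KTB; S5 would additionally require R to be Euclidean. The strongest is KTB.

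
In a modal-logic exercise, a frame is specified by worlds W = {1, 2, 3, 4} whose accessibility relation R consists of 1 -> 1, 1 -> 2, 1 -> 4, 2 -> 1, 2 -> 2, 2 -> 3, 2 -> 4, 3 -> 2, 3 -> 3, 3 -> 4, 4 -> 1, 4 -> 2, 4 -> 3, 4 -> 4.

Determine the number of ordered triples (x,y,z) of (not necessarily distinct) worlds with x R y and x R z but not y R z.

4

Enumerating: (2,1,3), (2,3,1), (4,1,3), (4,3,1).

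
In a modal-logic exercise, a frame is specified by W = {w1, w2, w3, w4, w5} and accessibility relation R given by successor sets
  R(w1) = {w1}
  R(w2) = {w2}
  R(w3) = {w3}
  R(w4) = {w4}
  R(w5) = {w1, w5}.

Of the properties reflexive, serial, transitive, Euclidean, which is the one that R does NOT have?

Euclidean

Reflexive: yes — every world is R-related to itself.
Serial: yes — every world has a successor (e.g. w1 R w1).
Transitive: yes — every two-step R-path is closed by a direct edge.
Euclidean: no — w5 R w1 and w5 R w5, but not w1 R w5.
Only Euclidean fails.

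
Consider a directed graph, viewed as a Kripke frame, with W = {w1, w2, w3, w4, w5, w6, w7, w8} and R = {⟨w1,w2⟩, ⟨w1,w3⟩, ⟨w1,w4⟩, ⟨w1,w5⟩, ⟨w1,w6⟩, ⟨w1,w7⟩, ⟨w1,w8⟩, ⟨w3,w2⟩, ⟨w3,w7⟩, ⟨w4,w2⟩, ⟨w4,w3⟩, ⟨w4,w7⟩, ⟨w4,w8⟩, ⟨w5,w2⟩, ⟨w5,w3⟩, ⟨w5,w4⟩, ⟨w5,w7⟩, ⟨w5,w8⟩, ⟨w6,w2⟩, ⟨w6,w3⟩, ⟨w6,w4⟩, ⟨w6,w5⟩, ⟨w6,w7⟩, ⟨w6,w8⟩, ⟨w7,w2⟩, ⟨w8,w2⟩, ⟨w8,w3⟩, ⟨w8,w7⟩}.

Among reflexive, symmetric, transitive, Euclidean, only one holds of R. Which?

Reflexive: no — w1 is not related to itself.
Symmetric: no — w1 R w2 but not w2 R w1.
Transitive: yes — every two-step R-path is closed by a direct edge.
Euclidean: no — w1 R w2 and w1 R w3, but not w2 R w3.
Only transitive holds.

transitive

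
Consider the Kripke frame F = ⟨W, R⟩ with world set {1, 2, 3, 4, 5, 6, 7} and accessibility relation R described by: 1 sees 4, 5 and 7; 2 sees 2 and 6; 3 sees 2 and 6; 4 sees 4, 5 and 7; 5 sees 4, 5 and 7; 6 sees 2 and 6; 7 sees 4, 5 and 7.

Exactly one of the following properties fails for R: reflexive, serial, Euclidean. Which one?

reflexive

Reflexive: no — 1 is not related to itself.
Serial: yes — every world has a successor (e.g. 1 R 4).
Euclidean: yes — any two successors of a common world are R-related.
Only reflexive fails.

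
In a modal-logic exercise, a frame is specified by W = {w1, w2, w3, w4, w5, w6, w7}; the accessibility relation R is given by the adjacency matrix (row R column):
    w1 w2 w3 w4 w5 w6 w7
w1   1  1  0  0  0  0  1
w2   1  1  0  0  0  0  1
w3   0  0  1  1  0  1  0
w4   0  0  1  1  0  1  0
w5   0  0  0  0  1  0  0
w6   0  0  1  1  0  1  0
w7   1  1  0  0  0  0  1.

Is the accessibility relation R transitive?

Yes

Transitive: yes — every two-step R-path is closed by a direct edge.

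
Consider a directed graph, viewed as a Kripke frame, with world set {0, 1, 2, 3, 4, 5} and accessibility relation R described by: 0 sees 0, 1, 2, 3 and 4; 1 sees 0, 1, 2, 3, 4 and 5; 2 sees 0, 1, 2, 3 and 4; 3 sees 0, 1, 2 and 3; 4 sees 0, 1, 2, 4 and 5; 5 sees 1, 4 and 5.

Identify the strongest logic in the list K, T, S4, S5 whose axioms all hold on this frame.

T

Reflexive (axiom T): yes — every world is R-related to itself.
Transitive (axiom 4): no — 0 R 1 and 1 R 5, but not 0 R 5.
Euclidean (axiom 5): no — 0 R 3 and 0 R 4, but not 3 R 4.
So F validates K, T; S4 would additionally require R to be transitive. The strongest is T.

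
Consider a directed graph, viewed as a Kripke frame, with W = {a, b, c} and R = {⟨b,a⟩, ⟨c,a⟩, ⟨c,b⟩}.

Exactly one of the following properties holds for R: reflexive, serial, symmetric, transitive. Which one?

transitive

Reflexive: no — a is not related to itself.
Serial: no — a has no R-successor.
Symmetric: no — b R a but not a R b.
Transitive: yes — every two-step R-path is closed by a direct edge.
Only transitive holds.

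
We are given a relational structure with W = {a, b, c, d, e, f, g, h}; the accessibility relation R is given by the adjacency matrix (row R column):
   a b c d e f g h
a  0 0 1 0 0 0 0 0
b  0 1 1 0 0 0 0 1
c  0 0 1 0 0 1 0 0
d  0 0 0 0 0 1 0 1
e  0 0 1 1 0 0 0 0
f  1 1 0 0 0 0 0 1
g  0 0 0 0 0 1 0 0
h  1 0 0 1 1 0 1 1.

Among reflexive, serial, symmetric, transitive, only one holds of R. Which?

Reflexive: no — a is not related to itself.
Serial: yes — every world has a successor (e.g. a R c).
Symmetric: no — a R c but not c R a.
Transitive: no — a R c and c R f, but not a R f.
Only serial holds.

serial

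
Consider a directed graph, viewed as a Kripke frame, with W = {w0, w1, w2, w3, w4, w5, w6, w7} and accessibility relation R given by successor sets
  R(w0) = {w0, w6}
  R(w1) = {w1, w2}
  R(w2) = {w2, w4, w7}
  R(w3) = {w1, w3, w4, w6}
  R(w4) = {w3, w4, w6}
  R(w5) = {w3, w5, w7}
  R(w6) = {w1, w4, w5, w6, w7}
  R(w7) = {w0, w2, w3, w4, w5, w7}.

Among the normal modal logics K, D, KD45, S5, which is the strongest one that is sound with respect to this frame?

D

Serial (axiom D): yes — every world has a successor (e.g. w0 R w0).
Euclidean (axiom 5): no — w2 R w4 and w2 R w7, but not w4 R w7.
Transitive (axiom 4): no — w0 R w6 and w6 R w1, but not w0 R w1.
Reflexive (axiom T): yes — every world is R-related to itself.
So F validates K, D; KD45 would additionally require R to be Euclidean and transitive. The strongest is D.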